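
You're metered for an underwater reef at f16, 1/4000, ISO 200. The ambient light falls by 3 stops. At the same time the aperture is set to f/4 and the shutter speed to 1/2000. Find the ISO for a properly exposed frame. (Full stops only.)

Scene light: 3 stops darker.
Aperture: f/16 → f/11 → f/8 → f/5.6 → f/4 — 4 stops opened up (brighter).
Shutter speed: 1/4000 → 1/2000 — 1 stop slower (brighter).
Net so far: 2 stops brighter. ISO: 200 → 100 → 50.

ISO 50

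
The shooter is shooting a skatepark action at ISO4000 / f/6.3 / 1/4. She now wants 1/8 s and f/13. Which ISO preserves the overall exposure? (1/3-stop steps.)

ISO 32000

Shutter speed: 1/4 → 1/5 → 1/6 → 1/8 — 1 stop faster (darker).
Aperture: f/6.3 → f/7.1 → f/8 → f/9 → f/10 → f/11 → f/13 — 2 stops smaller aperture (darker).
Net change so far: 3 stops darker. Offset with the ISO: 4000 → 5000 → 6400 → 8000 → 10000 → 12800 → 16000 → 20000 → 25600 → 32000.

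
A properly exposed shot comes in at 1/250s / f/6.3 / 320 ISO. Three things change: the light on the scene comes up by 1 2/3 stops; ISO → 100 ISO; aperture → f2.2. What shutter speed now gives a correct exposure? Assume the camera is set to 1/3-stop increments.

1/2000s

Scene light: 1 2/3 stops brighter.
ISO: 320 → 250 → 200 → 160 → 125 → 100 — 1 2/3 stops lower (darker).
Aperture: f/6.3 → f/5.6 → f/5 → f/4.5 → f/4 → f/3.5 → f/3.2 → f/2.8 → f/2.5 → f/2.2 — 3 stops wider (brighter).
Net so far: 3 stops brighter. Shutter speed: 1/250 → 1/320 → 1/400 → 1/500 → 1/640 → 1/800 → 1/1000 → 1/1250 → 1/1600 → 1/2000.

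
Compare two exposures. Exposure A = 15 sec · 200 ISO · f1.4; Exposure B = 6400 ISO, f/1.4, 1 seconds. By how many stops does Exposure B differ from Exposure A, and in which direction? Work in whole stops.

1 stop brighter

Aperture: unchanged.
Shutter speed: 15 → 8 → 4 → 2 → 1 — 4 stops shorter (darker).
ISO: 200 → 400 → 800 → 1600 → 3200 → 6400 — 5 stops raised (brighter).
Net: −4 +5 = +1 stop.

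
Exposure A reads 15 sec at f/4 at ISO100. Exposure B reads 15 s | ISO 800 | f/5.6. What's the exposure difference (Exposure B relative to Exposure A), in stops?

2 stops brighter

Aperture: f/4 → f/5.6 — 1 stop smaller aperture (darker).
Shutter speed: unchanged.
ISO: 100 → 200 → 400 → 800 — 3 stops raised (brighter).
Net: −1 +3 = +2 stops.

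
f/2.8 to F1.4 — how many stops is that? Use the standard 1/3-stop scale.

f/2.8 → f/2.5 → f/2.2 → f/2 → f/1.8 → f/1.6 → f/1.4 — count the steps: 6 third-stops = 2 stops.

2 stops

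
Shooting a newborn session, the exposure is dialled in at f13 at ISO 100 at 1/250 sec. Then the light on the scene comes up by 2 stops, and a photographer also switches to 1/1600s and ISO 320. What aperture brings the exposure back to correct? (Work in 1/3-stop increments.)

f/18

Scene light: 2 stops brighter.
Shutter speed: 1/250 → 1/320 → 1/400 → 1/500 → 1/640 → 1/800 → 1/1000 → 1/1250 → 1/1600 — 2 2/3 stops faster (darker).
ISO: 100 → 125 → 160 → 200 → 250 → 320 — 1 2/3 stops higher (brighter).
Net so far: 1 stop brighter. Aperture: f/13 → f/14 → f/16 → f/18.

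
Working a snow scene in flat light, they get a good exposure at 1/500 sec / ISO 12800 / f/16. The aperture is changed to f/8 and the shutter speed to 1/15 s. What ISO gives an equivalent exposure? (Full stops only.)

Aperture: f/16 → f/11 → f/8 — 2 stops opened up (brighter).
Shutter speed: 1/500 → 1/250 → 1/125 → 1/60 → 1/30 → 1/15 — 5 stops longer (brighter).
Net change so far: 7 stops brighter. Offset with the ISO: 12800 → 6400 → 3200 → 1600 → 800 → 400 → 200 → 100.

ISO 100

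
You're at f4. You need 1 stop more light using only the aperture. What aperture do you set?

Aperture: f/4 → f/2.8 — 1 stop opened up (brighter).

f/2.8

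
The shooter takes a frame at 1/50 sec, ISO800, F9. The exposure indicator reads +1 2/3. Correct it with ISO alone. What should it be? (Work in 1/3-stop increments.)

Overexposed by 1 2/3 stops → need 1 2/3 stops darker.
ISO: 800 → 640 → 500 → 400 → 320 → 250.

ISO 250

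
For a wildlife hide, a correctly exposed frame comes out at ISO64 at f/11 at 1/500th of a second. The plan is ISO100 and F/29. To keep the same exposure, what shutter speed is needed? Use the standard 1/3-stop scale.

1/125s

ISO: 64 → 80 → 100 — 2/3 stop higher (brighter).
Aperture: f/11 → f/13 → f/14 → f/16 → f/18 → f/20 → f/22 → f/25 → f/29 — 2 2/3 stops narrower (darker).
Net change so far: 2 stops darker. Offset with the shutter speed: 1/500 → 1/400 → 1/320 → 1/250 → 1/200 → 1/160 → 1/125.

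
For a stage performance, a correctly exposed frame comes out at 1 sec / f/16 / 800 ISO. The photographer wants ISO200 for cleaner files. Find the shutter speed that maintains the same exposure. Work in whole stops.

ISO: 800 → 400 → 200 — 2 stops dropped (darker).
Need 2 stops brighter from the shutter speed: 1 → 2 → 4.

4 s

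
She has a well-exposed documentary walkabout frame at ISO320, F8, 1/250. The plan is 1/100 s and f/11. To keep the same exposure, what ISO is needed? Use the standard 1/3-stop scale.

Shutter speed: 1/250 → 1/200 → 1/160 → 1/125 → 1/100 — 1 1/3 stops slower (brighter).
Aperture: f/8 → f/9 → f/10 → f/11 — 1 stop smaller aperture (darker).
Net change so far: 1/3 stop brighter. Offset with the ISO: 320 → 250.

ISO 250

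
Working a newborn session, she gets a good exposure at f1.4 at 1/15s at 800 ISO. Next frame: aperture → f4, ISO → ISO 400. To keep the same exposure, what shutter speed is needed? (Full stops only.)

Aperture: f/1.4 → f/2 → f/2.8 → f/4 — 3 stops narrower (darker).
ISO: 800 → 400 — 1 stop lower (darker).
Net change so far: 4 stops darker. Offset with the shutter speed: 1/15 → 1/8 → 1/4 → 1/2 → 1.

1 s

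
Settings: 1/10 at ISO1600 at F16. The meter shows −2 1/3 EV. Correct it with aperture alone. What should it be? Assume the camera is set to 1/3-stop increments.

f/7.1

Underexposed by 2 1/3 stops → need 2 1/3 stops brighter.
Aperture: f/16 → f/14 → f/13 → f/11 → f/10 → f/9 → f/8 → f/7.1.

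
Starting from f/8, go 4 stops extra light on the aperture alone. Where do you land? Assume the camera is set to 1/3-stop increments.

f/2

Aperture: f/8 → f/7.1 → f/6.3 → f/5.6 → f/5 → f/4.5 → f/4 → f/3.5 → f/3.2 → f/2.8 → f/2.5 → f/2.2 → f/2 — 4 stops wider (brighter).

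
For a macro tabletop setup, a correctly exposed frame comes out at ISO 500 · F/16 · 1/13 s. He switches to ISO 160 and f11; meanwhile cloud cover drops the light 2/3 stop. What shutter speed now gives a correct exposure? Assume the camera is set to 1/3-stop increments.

Scene light: 2/3 stop darker.
ISO: 500 → 400 → 320 → 250 → 200 → 160 — 1 2/3 stops lower (darker).
Aperture: f/16 → f/14 → f/13 → f/11 — 1 stop wider (brighter).
Net so far: 1 1/3 stops darker. Shutter speed: 1/13 → 1/10 → 1/8 → 1/6 → 1/5.

1/5s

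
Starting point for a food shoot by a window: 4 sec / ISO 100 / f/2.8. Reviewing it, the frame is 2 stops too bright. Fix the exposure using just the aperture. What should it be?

f/5.6

Overexposed by 2 stops → need 2 stops darker.
Aperture: f/2.8 → f/4 → f/5.6.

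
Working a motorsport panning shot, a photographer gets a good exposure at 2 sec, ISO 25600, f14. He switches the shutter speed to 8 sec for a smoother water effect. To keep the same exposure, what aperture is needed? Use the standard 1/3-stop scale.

f/29

Shutter speed: 2 → 2.5 → 3.2 → 4 → 5 → 6 → 8 — 2 stops longer (brighter).
Need 2 stops darker from the aperture: f/14 → f/16 → f/18 → f/20 → f/22 → f/25 → f/29.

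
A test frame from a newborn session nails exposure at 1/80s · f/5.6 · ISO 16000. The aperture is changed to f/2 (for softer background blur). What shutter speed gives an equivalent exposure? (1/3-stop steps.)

1/640s

Aperture: f/5.6 → f/5 → f/4.5 → f/4 → f/3.5 → f/3.2 → f/2.8 → f/2.5 → f/2.2 → f/2 — 3 stops larger aperture (brighter).
Need 3 stops darker from the shutter speed: 1/80 → 1/100 → 1/125 → 1/160 → 1/200 → 1/250 → 1/320 → 1/400 → 1/500 → 1/640.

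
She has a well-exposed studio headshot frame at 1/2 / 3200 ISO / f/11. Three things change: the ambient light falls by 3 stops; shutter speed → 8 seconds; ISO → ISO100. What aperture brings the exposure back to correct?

f/2.8

Scene light: 3 stops darker.
Shutter speed: 1/2 → 1 → 2 → 4 → 8 — 4 stops slower (brighter).
ISO: 3200 → 1600 → 800 → 400 → 200 → 100 — 5 stops lower (darker).
Net so far: 4 stops darker. Aperture: f/11 → f/8 → f/5.6 → f/4 → f/2.8.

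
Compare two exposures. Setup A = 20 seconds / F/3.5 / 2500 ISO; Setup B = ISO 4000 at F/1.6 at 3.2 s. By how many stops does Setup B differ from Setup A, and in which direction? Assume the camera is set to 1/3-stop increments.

Aperture: f/3.5 → f/3.2 → f/2.8 → f/2.5 → f/2.2 → f/2 → f/1.8 → f/1.6 — 2 1/3 stops opened up (brighter).
Shutter speed: 20 → 15 → 13 → 10 → 8 → 6 → 5 → 4 → 3.2 — 2 2/3 stops shorter (darker).
ISO: 2500 → 3200 → 4000 — 2/3 stop higher (brighter).
Net: +2 1/3 −2 2/3 +2/3 = +1/3 stops.

1/3 stop brighter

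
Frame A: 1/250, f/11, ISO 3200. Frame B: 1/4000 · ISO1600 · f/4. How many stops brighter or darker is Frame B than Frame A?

2 stops darker

Aperture: f/11 → f/8 → f/5.6 → f/4 — 3 stops opened up (brighter).
Shutter speed: 1/250 → 1/500 → 1/1000 → 1/2000 → 1/4000 — 4 stops shorter (darker).
ISO: 3200 → 1600 — 1 stop dropped (darker).
Net: +3 −4 −1 = −2 stops.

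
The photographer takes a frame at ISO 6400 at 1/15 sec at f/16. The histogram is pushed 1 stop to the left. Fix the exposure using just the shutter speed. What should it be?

Underexposed by 1 stop → need 1 stop brighter.
Shutter speed: 1/15 → 1/8.

1/8s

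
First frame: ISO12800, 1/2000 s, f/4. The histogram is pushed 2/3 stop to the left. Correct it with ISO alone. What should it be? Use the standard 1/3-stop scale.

ISO 20000

Underexposed by 2/3 stop → need 2/3 stop brighter.
ISO: 12800 → 16000 → 20000.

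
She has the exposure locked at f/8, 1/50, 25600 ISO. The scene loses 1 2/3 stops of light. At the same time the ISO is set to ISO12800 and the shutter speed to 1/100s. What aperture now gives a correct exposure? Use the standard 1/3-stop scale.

f/2.2

Scene light: 1 2/3 stops darker.
ISO: 25600 → 20000 → 16000 → 12800 — 1 stop dropped (darker).
Shutter speed: 1/50 → 1/60 → 1/80 → 1/100 — 1 stop shorter (darker).
Net so far: 3 2/3 stops darker. Aperture: f/8 → f/7.1 → f/6.3 → f/5.6 → f/5 → f/4.5 → f/4 → f/3.5 → f/3.2 → f/2.8 → f/2.5 → f/2.2.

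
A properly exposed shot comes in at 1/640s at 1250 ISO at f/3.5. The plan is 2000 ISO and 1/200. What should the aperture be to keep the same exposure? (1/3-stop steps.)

f/8

ISO: 1250 → 1600 → 2000 — 2/3 stop higher (brighter).
Shutter speed: 1/640 → 1/500 → 1/400 → 1/320 → 1/250 → 1/200 — 1 2/3 stops slower (brighter).
Net change so far: 2 1/3 stops brighter. Offset with the aperture: f/3.5 → f/4 → f/4.5 → f/5 → f/5.6 → f/6.3 → f/7.1 → f/8.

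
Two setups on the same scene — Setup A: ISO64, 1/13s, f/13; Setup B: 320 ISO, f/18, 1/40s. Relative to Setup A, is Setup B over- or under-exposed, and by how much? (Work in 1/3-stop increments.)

Aperture: f/13 → f/14 → f/16 → f/18 — 1 stop narrower (darker).
Shutter speed: 1/13 → 1/15 → 1/20 → 1/25 → 1/30 → 1/40 — 1 2/3 stops shorter (darker).
ISO: 64 → 80 → 100 → 125 → 160 → 200 → 250 → 320 — 2 1/3 stops higher (brighter).
Net: −1 −1 2/3 +2 1/3 = −1/3 stops.

1/3 stop darker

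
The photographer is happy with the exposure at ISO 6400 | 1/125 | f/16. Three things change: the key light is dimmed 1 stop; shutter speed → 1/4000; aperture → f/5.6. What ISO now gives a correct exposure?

Scene light: 1 stop darker.
Shutter speed: 1/125 → 1/250 → 1/500 → 1/1000 → 1/2000 → 1/4000 — 5 stops shorter (darker).
Aperture: f/16 → f/11 → f/8 → f/5.6 — 3 stops wider (brighter).
Net so far: 3 stops darker. ISO: 6400 → 12800 → 25600 → 51200.

ISO 51200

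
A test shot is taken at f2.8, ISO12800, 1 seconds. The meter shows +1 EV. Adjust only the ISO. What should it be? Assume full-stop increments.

Overexposed by 1 stop → need 1 stop darker.
ISO: 12800 → 6400.

ISO 6400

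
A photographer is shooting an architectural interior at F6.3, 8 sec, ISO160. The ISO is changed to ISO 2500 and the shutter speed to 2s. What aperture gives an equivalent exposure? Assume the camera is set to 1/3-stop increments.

ISO: 160 → 200 → 250 → 320 → 400 → 500 → 640 → 800 → 1000 → 1250 → 1600 → 2000 → 2500 — 4 stops higher (brighter).
Shutter speed: 8 → 6 → 5 → 4 → 3.2 → 2.5 → 2 — 2 stops faster (darker).
Net change so far: 2 stops brighter. Offset with the aperture: f/6.3 → f/7.1 → f/8 → f/9 → f/10 → f/11 → f/13.

f/13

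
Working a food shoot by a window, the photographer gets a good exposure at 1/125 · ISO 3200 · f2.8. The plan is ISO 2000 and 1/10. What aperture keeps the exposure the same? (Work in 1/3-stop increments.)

f/8

ISO: 3200 → 2500 → 2000 — 2/3 stop lower (darker).
Shutter speed: 1/125 → 1/100 → 1/80 → 1/60 → 1/50 → 1/40 → 1/30 → 1/25 → 1/20 → 1/15 → 1/13 → 1/10 — 3 2/3 stops longer (brighter).
Net change so far: 3 stops brighter. Offset with the aperture: f/2.8 → f/3.2 → f/3.5 → f/4 → f/4.5 → f/5 → f/5.6 → f/6.3 → f/7.1 → f/8.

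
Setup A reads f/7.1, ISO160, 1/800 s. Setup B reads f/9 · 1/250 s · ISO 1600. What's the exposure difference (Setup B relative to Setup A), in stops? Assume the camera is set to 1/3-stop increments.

4 1/3 stops brighter

Aperture: f/7.1 → f/8 → f/9 — 2/3 stop stopped down (darker).
Shutter speed: 1/800 → 1/640 → 1/500 → 1/400 → 1/320 → 1/250 — 1 2/3 stops longer (brighter).
ISO: 160 → 200 → 250 → 320 → 400 → 500 → 640 → 800 → 1000 → 1250 → 1600 — 3 1/3 stops raised (brighter).
Net: −2/3 +1 2/3 +3 1/3 = +4 1/3 stops.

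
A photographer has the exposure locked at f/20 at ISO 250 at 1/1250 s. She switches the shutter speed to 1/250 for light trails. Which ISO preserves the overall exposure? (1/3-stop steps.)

ISO 50

Shutter speed: 1/1250 → 1/1000 → 1/800 → 1/640 → 1/500 → 1/400 → 1/320 → 1/250 — 2 1/3 stops slower (brighter).
Need 2 1/3 stops darker from the ISO: 250 → 200 → 160 → 125 → 100 → 80 → 64 → 50.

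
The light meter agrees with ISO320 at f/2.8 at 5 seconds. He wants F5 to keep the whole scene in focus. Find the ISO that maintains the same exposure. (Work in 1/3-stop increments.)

Aperture: f/2.8 → f/3.2 → f/3.5 → f/4 → f/4.5 → f/5 — 1 2/3 stops smaller aperture (darker).
Need 1 2/3 stops brighter from the ISO: 320 → 400 → 500 → 640 → 800 → 1000.

ISO 1000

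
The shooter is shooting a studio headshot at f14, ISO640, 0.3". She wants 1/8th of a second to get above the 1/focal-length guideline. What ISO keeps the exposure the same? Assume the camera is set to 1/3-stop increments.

Shutter speed: 0.3 → 1/4 → 1/5 → 1/6 → 1/8 — 1 1/3 stops shorter (darker).
Need 1 1/3 stops brighter from the ISO: 640 → 800 → 1000 → 1250 → 1600.

ISO 1600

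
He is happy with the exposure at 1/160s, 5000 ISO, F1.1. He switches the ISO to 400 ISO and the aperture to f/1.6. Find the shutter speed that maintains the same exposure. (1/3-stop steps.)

1/6s

ISO: 5000 → 4000 → 3200 → 2500 → 2000 → 1600 → 1250 → 1000 → 800 → 640 → 500 → 400 — 3 2/3 stops lower (darker).
Aperture: f/1.1 → f/1.2 → f/1.4 → f/1.6 — 1 stop narrower (darker).
Net change so far: 4 2/3 stops darker. Offset with the shutter speed: 1/160 → 1/125 → 1/100 → 1/80 → 1/60 → 1/50 → 1/40 → 1/30 → 1/25 → 1/20 → 1/15 → 1/13 → 1/10 → 1/8 → 1/6.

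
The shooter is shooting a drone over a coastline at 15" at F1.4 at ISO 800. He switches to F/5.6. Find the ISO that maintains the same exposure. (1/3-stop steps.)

Aperture: f/1.4 → f/1.6 → f/1.8 → f/2 → f/2.2 → f/2.5 → f/2.8 → f/3.2 → f/3.5 → f/4 → f/4.5 → f/5 → f/5.6 — 4 stops smaller aperture (darker).
Need 4 stops brighter from the ISO: 800 → 1000 → 1250 → 1600 → 2000 → 2500 → 3200 → 4000 → 5000 → 6400 → 8000 → 10000 → 12800.

ISO 12800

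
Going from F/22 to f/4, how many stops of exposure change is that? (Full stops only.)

f/22 → f/16 → f/11 → f/8 → f/5.6 → f/4 — count the steps: 5 stops.

5 stops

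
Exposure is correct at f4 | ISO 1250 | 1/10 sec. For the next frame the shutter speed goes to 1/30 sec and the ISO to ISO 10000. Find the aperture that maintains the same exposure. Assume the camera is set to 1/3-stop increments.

Shutter speed: 1/10 → 1/13 → 1/15 → 1/20 → 1/25 → 1/30 — 1 2/3 stops shorter (darker).
ISO: 1250 → 1600 → 2000 → 2500 → 3200 → 4000 → 5000 → 6400 → 8000 → 10000 — 3 stops higher (brighter).
Net change so far: 1 1/3 stops brighter. Offset with the aperture: f/4 → f/4.5 → f/5 → f/5.6 → f/6.3.

f/6.3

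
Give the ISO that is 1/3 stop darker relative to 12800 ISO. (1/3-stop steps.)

ISO 10000

ISO: 12800 → 10000 — 1/3 stop dropped (darker).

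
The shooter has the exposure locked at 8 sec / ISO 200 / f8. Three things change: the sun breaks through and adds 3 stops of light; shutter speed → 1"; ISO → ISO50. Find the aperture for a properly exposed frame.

Scene light: 3 stops brighter.
Shutter speed: 8 → 4 → 2 → 1 — 3 stops shorter (darker).
ISO: 200 → 100 → 50 — 2 stops lower (darker).
Net so far: 2 stops darker. Aperture: f/8 → f/5.6 → f/4.

f/4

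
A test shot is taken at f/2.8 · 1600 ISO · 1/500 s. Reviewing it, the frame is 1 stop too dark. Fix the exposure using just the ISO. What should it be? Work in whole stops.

ISO 3200

Underexposed by 1 stop → need 1 stop brighter.
ISO: 1600 → 3200.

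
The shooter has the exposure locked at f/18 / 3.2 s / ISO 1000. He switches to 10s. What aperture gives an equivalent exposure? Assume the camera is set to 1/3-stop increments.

Shutter speed: 3.2 → 4 → 5 → 6 → 8 → 10 — 1 2/3 stops slower (brighter).
Need 1 2/3 stops darker from the aperture: f/18 → f/20 → f/22 → f/25 → f/29 → f/32.

f/32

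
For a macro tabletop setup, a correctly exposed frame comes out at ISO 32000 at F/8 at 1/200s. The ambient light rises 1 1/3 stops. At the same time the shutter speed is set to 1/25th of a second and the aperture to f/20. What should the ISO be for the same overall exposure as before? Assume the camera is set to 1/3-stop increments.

ISO 10000

Scene light: 1 1/3 stops brighter.
Shutter speed: 1/200 → 1/160 → 1/125 → 1/100 → 1/80 → 1/60 → 1/50 → 1/40 → 1/30 → 1/25 — 3 stops slower (brighter).
Aperture: f/8 → f/9 → f/10 → f/11 → f/13 → f/14 → f/16 → f/18 → f/20 — 2 2/3 stops stopped down (darker).
Net so far: 1 2/3 stops brighter. ISO: 32000 → 25600 → 20000 → 16000 → 12800 → 10000.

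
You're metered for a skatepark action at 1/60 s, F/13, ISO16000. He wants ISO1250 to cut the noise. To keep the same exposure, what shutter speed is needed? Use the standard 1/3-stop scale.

1/5s

ISO: 16000 → 12800 → 10000 → 8000 → 6400 → 5000 → 4000 → 3200 → 2500 → 2000 → 1600 → 1250 — 3 2/3 stops lower (darker).
Need 3 2/3 stops brighter from the shutter speed: 1/60 → 1/50 → 1/40 → 1/30 → 1/25 → 1/20 → 1/15 → 1/13 → 1/10 → 1/8 → 1/6 → 1/5.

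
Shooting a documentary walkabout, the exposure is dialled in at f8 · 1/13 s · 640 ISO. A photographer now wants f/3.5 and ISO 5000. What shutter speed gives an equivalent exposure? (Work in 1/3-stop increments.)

1/500s

Aperture: f/8 → f/7.1 → f/6.3 → f/5.6 → f/5 → f/4.5 → f/4 → f/3.5 — 2 1/3 stops larger aperture (brighter).
ISO: 640 → 800 → 1000 → 1250 → 1600 → 2000 → 2500 → 3200 → 4000 → 5000 — 3 stops raised (brighter).
Net change so far: 5 1/3 stops brighter. Offset with the shutter speed: 1/13 → 1/15 → 1/20 → 1/25 → 1/30 → 1/40 → 1/50 → 1/60 → 1/80 → 1/100 → 1/125 → 1/160 → 1/200 → 1/250 → 1/320 → 1/400 → 1/500.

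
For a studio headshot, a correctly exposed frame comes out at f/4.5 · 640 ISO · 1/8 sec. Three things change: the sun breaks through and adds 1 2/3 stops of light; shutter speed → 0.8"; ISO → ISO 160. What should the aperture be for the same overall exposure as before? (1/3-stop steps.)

f/10

Scene light: 1 2/3 stops brighter.
Shutter speed: 1/8 → 1/6 → 1/5 → 1/4 → 0.3 → 0.4 → 0.5 → 0.6 → 0.8 — 2 2/3 stops slower (brighter).
ISO: 640 → 500 → 400 → 320 → 250 → 200 → 160 — 2 stops lower (darker).
Net so far: 2 1/3 stops brighter. Aperture: f/4.5 → f/5 → f/5.6 → f/6.3 → f/7.1 → f/8 → f/9 → f/10.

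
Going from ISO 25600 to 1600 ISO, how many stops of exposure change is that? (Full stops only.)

25600 → 12800 → 6400 → 3200 → 1600 — count the steps: 4 stops.

4 stops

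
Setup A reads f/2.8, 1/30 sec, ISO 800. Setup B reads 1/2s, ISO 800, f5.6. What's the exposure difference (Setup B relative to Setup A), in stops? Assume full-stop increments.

2 stops brighter

Aperture: f/2.8 → f/4 → f/5.6 — 2 stops smaller aperture (darker).
Shutter speed: 1/30 → 1/15 → 1/8 → 1/4 → 1/2 — 4 stops longer (brighter).
ISO: unchanged.
Net: −2 +4 = +2 stops.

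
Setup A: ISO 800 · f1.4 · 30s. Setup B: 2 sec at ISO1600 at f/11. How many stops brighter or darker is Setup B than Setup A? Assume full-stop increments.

9 stops darker

Aperture: f/1.4 → f/2 → f/2.8 → f/4 → f/5.6 → f/8 → f/11 — 6 stops stopped down (darker).
Shutter speed: 30 → 15 → 8 → 4 → 2 — 4 stops shorter (darker).
ISO: 800 → 1600 — 1 stop raised (brighter).
Net: −6 −4 +1 = −9 stops.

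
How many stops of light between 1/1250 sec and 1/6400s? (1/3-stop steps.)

2 1/3 stops

1/1250 → 1/1600 → 1/2000 → 1/2500 → 1/3200 → 1/4000 → 1/5000 → 1/6400 — count the steps: 7 third-stops = 2 1/3 stops.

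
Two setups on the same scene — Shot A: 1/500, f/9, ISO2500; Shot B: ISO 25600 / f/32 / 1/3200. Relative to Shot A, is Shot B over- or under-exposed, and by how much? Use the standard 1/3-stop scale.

3 stops darker

Aperture: f/9 → f/10 → f/11 → f/13 → f/14 → f/16 → f/18 → f/20 → f/22 → f/25 → f/29 → f/32 — 3 2/3 stops stopped down (darker).
Shutter speed: 1/500 → 1/640 → 1/800 → 1/1000 → 1/1250 → 1/1600 → 1/2000 → 1/2500 → 1/3200 — 2 2/3 stops shorter (darker).
ISO: 2500 → 3200 → 4000 → 5000 → 6400 → 8000 → 10000 → 12800 → 16000 → 20000 → 25600 — 3 1/3 stops higher (brighter).
Net: −3 2/3 −2 2/3 +3 1/3 = −3 stops.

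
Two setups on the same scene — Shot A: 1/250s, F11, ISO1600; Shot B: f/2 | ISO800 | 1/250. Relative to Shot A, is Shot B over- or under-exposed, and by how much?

Aperture: f/11 → f/8 → f/5.6 → f/4 → f/2.8 → f/2 — 5 stops wider (brighter).
Shutter speed: unchanged.
ISO: 1600 → 800 — 1 stop lower (darker).
Net: +5 −1 = +4 stops.

4 stops brighter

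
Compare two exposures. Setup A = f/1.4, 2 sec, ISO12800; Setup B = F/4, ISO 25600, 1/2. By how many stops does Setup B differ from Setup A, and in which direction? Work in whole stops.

4 stops darker

Aperture: f/1.4 → f/2 → f/2.8 → f/4 — 3 stops stopped down (darker).
Shutter speed: 2 → 1 → 1/2 — 2 stops shorter (darker).
ISO: 12800 → 25600 — 1 stop higher (brighter).
Net: −3 −2 +1 = −4 stops.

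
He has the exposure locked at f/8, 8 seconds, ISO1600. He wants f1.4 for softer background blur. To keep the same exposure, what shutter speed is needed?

1/4s

Aperture: f/8 → f/5.6 → f/4 → f/2.8 → f/2 → f/1.4 — 5 stops larger aperture (brighter).
Need 5 stops darker from the shutter speed: 8 → 4 → 2 → 1 → 1/2 → 1/4.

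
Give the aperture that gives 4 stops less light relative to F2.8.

f/11

Aperture: f/2.8 → f/4 → f/5.6 → f/8 → f/11 — 4 stops smaller aperture (darker).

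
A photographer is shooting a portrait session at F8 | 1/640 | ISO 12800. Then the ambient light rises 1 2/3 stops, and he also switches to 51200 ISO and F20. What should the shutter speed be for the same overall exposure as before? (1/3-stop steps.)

Scene light: 1 2/3 stops brighter.
ISO: 12800 → 16000 → 20000 → 25600 → 32000 → 40000 → 51200 — 2 stops raised (brighter).
Aperture: f/8 → f/9 → f/10 → f/11 → f/13 → f/14 → f/16 → f/18 → f/20 — 2 2/3 stops narrower (darker).
Net so far: 1 stop brighter. Shutter speed: 1/640 → 1/800 → 1/1000 → 1/1250.

1/1250s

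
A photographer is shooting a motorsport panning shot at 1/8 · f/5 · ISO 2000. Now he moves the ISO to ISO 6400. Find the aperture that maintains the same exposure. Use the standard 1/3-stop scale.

f/9

ISO: 2000 → 2500 → 3200 → 4000 → 5000 → 6400 — 1 2/3 stops raised (brighter).
Need 1 2/3 stops darker from the aperture: f/5 → f/5.6 → f/6.3 → f/7.1 → f/8 → f/9.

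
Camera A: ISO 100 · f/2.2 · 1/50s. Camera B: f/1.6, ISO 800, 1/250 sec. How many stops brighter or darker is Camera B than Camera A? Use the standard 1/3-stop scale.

1 2/3 stops brighter

Aperture: f/2.2 → f/2 → f/1.8 → f/1.6 — 1 stop opened up (brighter).
Shutter speed: 1/50 → 1/60 → 1/80 → 1/100 → 1/125 → 1/160 → 1/200 → 1/250 — 2 1/3 stops shorter (darker).
ISO: 100 → 125 → 160 → 200 → 250 → 320 → 400 → 500 → 640 → 800 — 3 stops raised (brighter).
Net: +1 −2 1/3 +3 = +1 2/3 stops.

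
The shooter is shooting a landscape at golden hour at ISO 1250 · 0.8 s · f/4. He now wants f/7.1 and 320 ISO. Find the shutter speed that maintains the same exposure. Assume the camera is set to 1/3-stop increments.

Aperture: f/4 → f/4.5 → f/5 → f/5.6 → f/6.3 → f/7.1 — 1 2/3 stops stopped down (darker).
ISO: 1250 → 1000 → 800 → 640 → 500 → 400 → 320 — 2 stops lower (darker).
Net change so far: 3 2/3 stops darker. Offset with the shutter speed: 0.8 → 1 → 1.3 → 1.6 → 2 → 2.5 → 3.2 → 4 → 5 → 6 → 8 → 10.

10 s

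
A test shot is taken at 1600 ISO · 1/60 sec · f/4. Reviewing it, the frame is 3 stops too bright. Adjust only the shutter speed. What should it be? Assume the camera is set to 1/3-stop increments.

Overexposed by 3 stops → need 3 stops darker.
Shutter speed: 1/60 → 1/80 → 1/100 → 1/125 → 1/160 → 1/200 → 1/250 → 1/320 → 1/400 → 1/500.

1/500s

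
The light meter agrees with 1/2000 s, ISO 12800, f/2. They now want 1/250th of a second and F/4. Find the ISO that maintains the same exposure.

Shutter speed: 1/2000 → 1/1000 → 1/500 → 1/250 — 3 stops longer (brighter).
Aperture: f/2 → f/2.8 → f/4 — 2 stops smaller aperture (darker).
Net change so far: 1 stop brighter. Offset with the ISO: 12800 → 6400.

ISO 6400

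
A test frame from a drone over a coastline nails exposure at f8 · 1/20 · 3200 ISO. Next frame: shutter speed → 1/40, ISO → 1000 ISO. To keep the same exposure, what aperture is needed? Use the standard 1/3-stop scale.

f/3.2

Shutter speed: 1/20 → 1/25 → 1/30 → 1/40 — 1 stop faster (darker).
ISO: 3200 → 2500 → 2000 → 1600 → 1250 → 1000 — 1 2/3 stops dropped (darker).
Net change so far: 2 2/3 stops darker. Offset with the aperture: f/8 → f/7.1 → f/6.3 → f/5.6 → f/5 → f/4.5 → f/4 → f/3.5 → f/3.2.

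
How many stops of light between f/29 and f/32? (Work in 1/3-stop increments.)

1/3 stop

f/29 → f/32 — count the steps: 1 third-stops = 1/3 stop.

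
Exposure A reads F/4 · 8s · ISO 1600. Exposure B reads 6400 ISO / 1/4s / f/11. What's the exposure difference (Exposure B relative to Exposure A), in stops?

Aperture: f/4 → f/5.6 → f/8 → f/11 — 3 stops narrower (darker).
Shutter speed: 8 → 4 → 2 → 1 → 1/2 → 1/4 — 5 stops faster (darker).
ISO: 1600 → 3200 → 6400 — 2 stops raised (brighter).
Net: −3 −5 +2 = −6 stops.

6 stops darker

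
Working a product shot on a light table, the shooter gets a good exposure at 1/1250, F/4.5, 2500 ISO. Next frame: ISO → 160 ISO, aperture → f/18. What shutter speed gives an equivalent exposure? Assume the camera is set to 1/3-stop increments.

ISO: 2500 → 2000 → 1600 → 1250 → 1000 → 800 → 640 → 500 → 400 → 320 → 250 → 200 → 160 — 4 stops lower (darker).
Aperture: f/4.5 → f/5 → f/5.6 → f/6.3 → f/7.1 → f/8 → f/9 → f/10 → f/11 → f/13 → f/14 → f/16 → f/18 — 4 stops stopped down (darker).
Net change so far: 8 stops darker. Offset with the shutter speed: 1/1250 → 1/1000 → 1/800 → 1/640 → 1/500 → 1/400 → 1/320 → 1/250 → 1/200 → 1/160 → 1/125 → 1/100 → 1/80 → 1/60 → 1/50 → 1/40 → 1/30 → 1/25 → 1/20 → 1/15 → 1/13 → 1/10 → 1/8 → 1/6 → 1/5.

1/5s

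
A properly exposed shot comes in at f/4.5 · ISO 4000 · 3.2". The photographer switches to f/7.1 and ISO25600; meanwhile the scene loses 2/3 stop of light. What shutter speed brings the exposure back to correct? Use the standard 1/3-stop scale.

2 s

Scene light: 2/3 stop darker.
Aperture: f/4.5 → f/5 → f/5.6 → f/6.3 → f/7.1 — 1 1/3 stops narrower (darker).
ISO: 4000 → 5000 → 6400 → 8000 → 10000 → 12800 → 16000 → 20000 → 25600 — 2 2/3 stops higher (brighter).
Net so far: 2/3 stop brighter. Shutter speed: 3.2 → 2.5 → 2.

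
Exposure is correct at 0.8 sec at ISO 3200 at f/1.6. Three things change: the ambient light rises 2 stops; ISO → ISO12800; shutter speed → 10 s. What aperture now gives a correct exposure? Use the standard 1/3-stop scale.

f/22

Scene light: 2 stops brighter.
ISO: 3200 → 4000 → 5000 → 6400 → 8000 → 10000 → 12800 — 2 stops raised (brighter).
Shutter speed: 0.8 → 1 → 1.3 → 1.6 → 2 → 2.5 → 3.2 → 4 → 5 → 6 → 8 → 10 — 3 2/3 stops longer (brighter).
Net so far: 7 2/3 stops brighter. Aperture: f/1.6 → f/1.8 → f/2 → f/2.2 → f/2.5 → f/2.8 → f/3.2 → f/3.5 → f/4 → f/4.5 → f/5 → f/5.6 → f/6.3 → f/7.1 → f/8 → f/9 → f/10 → f/11 → f/13 → f/14 → f/16 → f/18 → f/20 → f/22.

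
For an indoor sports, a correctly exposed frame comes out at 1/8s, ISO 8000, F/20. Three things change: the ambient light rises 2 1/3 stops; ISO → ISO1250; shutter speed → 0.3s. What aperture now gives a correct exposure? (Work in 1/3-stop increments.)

Scene light: 2 1/3 stops brighter.
ISO: 8000 → 6400 → 5000 → 4000 → 3200 → 2500 → 2000 → 1600 → 1250 — 2 2/3 stops lower (darker).
Shutter speed: 1/8 → 1/6 → 1/5 → 1/4 → 0.3 — 1 1/3 stops longer (brighter).
Net so far: 1 stop brighter. Aperture: f/20 → f/22 → f/25 → f/29.

f/29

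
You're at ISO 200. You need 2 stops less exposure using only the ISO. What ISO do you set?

ISO: 200 → 100 → 50 — 2 stops dropped (darker).

ISO 50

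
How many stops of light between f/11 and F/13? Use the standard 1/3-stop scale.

1/3 stop

f/11 → f/13 — count the steps: 1 third-stops = 1/3 stop.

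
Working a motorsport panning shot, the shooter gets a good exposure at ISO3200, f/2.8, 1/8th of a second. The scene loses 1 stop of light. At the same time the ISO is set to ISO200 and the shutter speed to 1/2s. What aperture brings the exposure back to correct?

Scene light: 1 stop darker.
ISO: 3200 → 1600 → 800 → 400 → 200 — 4 stops lower (darker).
Shutter speed: 1/8 → 1/4 → 1/2 — 2 stops slower (brighter).
Net so far: 3 stops darker. Aperture: f/2.8 → f/2 → f/1.4 → f/1.0.

f/1.0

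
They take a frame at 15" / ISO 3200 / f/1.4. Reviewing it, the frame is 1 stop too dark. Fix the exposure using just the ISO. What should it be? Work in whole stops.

Underexposed by 1 stop → need 1 stop brighter.
ISO: 3200 → 6400.

ISO 6400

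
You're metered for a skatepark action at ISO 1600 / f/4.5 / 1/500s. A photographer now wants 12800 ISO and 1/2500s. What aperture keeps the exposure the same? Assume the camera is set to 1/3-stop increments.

ISO: 1600 → 2000 → 2500 → 3200 → 4000 → 5000 → 6400 → 8000 → 10000 → 12800 — 3 stops raised (brighter).
Shutter speed: 1/500 → 1/640 → 1/800 → 1/1000 → 1/1250 → 1/1600 → 1/2000 → 1/2500 — 2 1/3 stops faster (darker).
Net change so far: 2/3 stop brighter. Offset with the aperture: f/4.5 → f/5 → f/5.6.

f/5.6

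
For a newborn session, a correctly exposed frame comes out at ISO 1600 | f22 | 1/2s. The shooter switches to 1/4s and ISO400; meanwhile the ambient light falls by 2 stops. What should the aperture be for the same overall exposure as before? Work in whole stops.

Scene light: 2 stops darker.
Shutter speed: 1/2 → 1/4 — 1 stop shorter (darker).
ISO: 1600 → 800 → 400 — 2 stops dropped (darker).
Net so far: 5 stops darker. Aperture: f/22 → f/16 → f/11 → f/8 → f/5.6 → f/4.

f/4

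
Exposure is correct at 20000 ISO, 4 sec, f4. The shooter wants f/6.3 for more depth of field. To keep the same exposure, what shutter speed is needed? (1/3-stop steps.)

10 s

Aperture: f/4 → f/4.5 → f/5 → f/5.6 → f/6.3 — 1 1/3 stops narrower (darker).
Need 1 1/3 stops brighter from the shutter speed: 4 → 5 → 6 → 8 → 10.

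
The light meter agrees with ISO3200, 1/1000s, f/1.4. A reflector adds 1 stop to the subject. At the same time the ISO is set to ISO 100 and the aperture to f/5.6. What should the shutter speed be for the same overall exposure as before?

1/4s

Scene light: 1 stop brighter.
ISO: 3200 → 1600 → 800 → 400 → 200 → 100 — 5 stops lower (darker).
Aperture: f/1.4 → f/2 → f/2.8 → f/4 → f/5.6 — 4 stops stopped down (darker).
Net so far: 8 stops darker. Shutter speed: 1/1000 → 1/500 → 1/250 → 1/125 → 1/60 → 1/30 → 1/15 → 1/8 → 1/4.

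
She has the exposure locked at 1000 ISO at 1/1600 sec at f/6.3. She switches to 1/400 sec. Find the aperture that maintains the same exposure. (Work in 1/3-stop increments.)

f/13

Shutter speed: 1/1600 → 1/1250 → 1/1000 → 1/800 → 1/640 → 1/500 → 1/400 — 2 stops longer (brighter).
Need 2 stops darker from the aperture: f/6.3 → f/7.1 → f/8 → f/9 → f/10 → f/11 → f/13.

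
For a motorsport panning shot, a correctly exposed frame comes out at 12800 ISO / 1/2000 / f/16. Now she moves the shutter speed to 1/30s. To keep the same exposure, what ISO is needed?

ISO 200

Shutter speed: 1/2000 → 1/1000 → 1/500 → 1/250 → 1/125 → 1/60 → 1/30 — 6 stops slower (brighter).
Need 6 stops darker from the ISO: 12800 → 6400 → 3200 → 1600 → 800 → 400 → 200.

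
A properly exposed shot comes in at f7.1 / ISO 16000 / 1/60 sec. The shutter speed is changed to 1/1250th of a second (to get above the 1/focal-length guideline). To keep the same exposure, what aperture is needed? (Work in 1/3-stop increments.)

Shutter speed: 1/60 → 1/80 → 1/100 → 1/125 → 1/160 → 1/200 → 1/250 → 1/320 → 1/400 → 1/500 → 1/640 → 1/800 → 1/1000 → 1/1250 — 4 1/3 stops faster (darker).
Need 4 1/3 stops brighter from the aperture: f/7.1 → f/6.3 → f/5.6 → f/5 → f/4.5 → f/4 → f/3.5 → f/3.2 → f/2.8 → f/2.5 → f/2.2 → f/2 → f/1.8 → f/1.6.

f/1.6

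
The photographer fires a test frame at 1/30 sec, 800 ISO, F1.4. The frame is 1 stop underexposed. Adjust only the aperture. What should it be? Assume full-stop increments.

f/1.0

Underexposed by 1 stop → need 1 stop brighter.
Aperture: f/1.4 → f/1.0.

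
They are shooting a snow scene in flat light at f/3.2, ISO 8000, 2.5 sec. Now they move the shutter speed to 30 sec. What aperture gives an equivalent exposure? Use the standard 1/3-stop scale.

Shutter speed: 2.5 → 3.2 → 4 → 5 → 6 → 8 → 10 → 13 → 15 → 20 → 25 → 30 — 3 2/3 stops slower (brighter).
Need 3 2/3 stops darker from the aperture: f/3.2 → f/3.5 → f/4 → f/4.5 → f/5 → f/5.6 → f/6.3 → f/7.1 → f/8 → f/9 → f/10 → f/11.

f/11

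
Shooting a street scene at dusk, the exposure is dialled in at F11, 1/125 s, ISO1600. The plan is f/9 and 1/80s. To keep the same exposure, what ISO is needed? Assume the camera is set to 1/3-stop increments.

Aperture: f/11 → f/10 → f/9 — 2/3 stop larger aperture (brighter).
Shutter speed: 1/125 → 1/100 → 1/80 — 2/3 stop longer (brighter).
Net change so far: 1 1/3 stops brighter. Offset with the ISO: 1600 → 1250 → 1000 → 800 → 640.

ISO 640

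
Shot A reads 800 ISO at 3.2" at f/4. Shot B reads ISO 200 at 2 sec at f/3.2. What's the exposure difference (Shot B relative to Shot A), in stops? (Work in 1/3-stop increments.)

2 stops darker

Aperture: f/4 → f/3.5 → f/3.2 — 2/3 stop opened up (brighter).
Shutter speed: 3.2 → 2.5 → 2 — 2/3 stop faster (darker).
ISO: 800 → 640 → 500 → 400 → 320 → 250 → 200 — 2 stops dropped (darker).
Net: +2/3 −2/3 −2 = −2 stops.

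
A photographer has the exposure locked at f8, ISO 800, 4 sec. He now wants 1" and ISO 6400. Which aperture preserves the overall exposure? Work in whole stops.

Shutter speed: 4 → 2 → 1 — 2 stops faster (darker).
ISO: 800 → 1600 → 3200 → 6400 — 3 stops higher (brighter).
Net change so far: 1 stop brighter. Offset with the aperture: f/8 → f/11.

f/11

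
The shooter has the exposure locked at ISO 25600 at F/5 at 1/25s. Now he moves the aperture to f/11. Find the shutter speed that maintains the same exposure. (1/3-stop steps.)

1/5s

Aperture: f/5 → f/5.6 → f/6.3 → f/7.1 → f/8 → f/9 → f/10 → f/11 — 2 1/3 stops narrower (darker).
Need 2 1/3 stops brighter from the shutter speed: 1/25 → 1/20 → 1/15 → 1/13 → 1/10 → 1/8 → 1/6 → 1/5.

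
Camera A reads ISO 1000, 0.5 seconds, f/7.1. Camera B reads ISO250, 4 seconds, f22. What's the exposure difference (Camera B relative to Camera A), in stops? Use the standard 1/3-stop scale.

2 1/3 stops darker

Aperture: f/7.1 → f/8 → f/9 → f/10 → f/11 → f/13 → f/14 → f/16 → f/18 → f/20 → f/22 — 3 1/3 stops narrower (darker).
Shutter speed: 0.5 → 0.6 → 0.8 → 1 → 1.3 → 1.6 → 2 → 2.5 → 3.2 → 4 — 3 stops slower (brighter).
ISO: 1000 → 800 → 640 → 500 → 400 → 320 → 250 — 2 stops dropped (darker).
Net: −3 1/3 +3 −2 = −2 1/3 stops.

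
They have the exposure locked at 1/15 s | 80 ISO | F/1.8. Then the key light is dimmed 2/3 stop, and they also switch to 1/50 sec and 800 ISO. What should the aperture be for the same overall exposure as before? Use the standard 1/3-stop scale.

Scene light: 2/3 stop darker.
Shutter speed: 1/15 → 1/20 → 1/25 → 1/30 → 1/40 → 1/50 — 1 2/3 stops shorter (darker).
ISO: 80 → 100 → 125 → 160 → 200 → 250 → 320 → 400 → 500 → 640 → 800 — 3 1/3 stops higher (brighter).
Net so far: 1 stop brighter. Aperture: f/1.8 → f/2 → f/2.2 → f/2.5.

f/2.5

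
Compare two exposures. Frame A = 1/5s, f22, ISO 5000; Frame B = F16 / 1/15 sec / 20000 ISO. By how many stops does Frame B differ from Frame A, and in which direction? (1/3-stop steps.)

Aperture: f/22 → f/20 → f/18 → f/16 — 1 stop wider (brighter).
Shutter speed: 1/5 → 1/6 → 1/8 → 1/10 → 1/13 → 1/15 — 1 2/3 stops shorter (darker).
ISO: 5000 → 6400 → 8000 → 10000 → 12800 → 16000 → 20000 — 2 stops raised (brighter).
Net: +1 −1 2/3 +2 = +1 1/3 stops.

1 1/3 stops brighter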